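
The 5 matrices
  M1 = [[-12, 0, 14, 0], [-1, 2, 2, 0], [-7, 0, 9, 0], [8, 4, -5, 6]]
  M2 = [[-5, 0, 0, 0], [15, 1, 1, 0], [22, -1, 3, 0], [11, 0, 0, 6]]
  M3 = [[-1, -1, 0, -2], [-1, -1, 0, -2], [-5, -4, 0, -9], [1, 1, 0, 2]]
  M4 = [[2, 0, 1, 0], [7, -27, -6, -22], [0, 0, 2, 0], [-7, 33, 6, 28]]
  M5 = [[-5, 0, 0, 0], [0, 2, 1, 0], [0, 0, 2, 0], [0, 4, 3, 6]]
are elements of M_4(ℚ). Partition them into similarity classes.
Characteristic polynomials: χ_{M1} = (x - 6)(x - 2)^2(x + 5), χ_{M2} = (x - 6)(x - 2)^2(x + 5), χ_{M3} = x^4, χ_{M4} = (x - 6)(x - 2)^2(x + 5), χ_{M5} = (x - 6)(x - 2)^2(x + 5).

{M1, M2, M4, M5}: invariant factors (x - 6)(x - 2)^2(x + 5).

{M3}: invariant factors x^2, x^2.

Matrices are similar if and only if their invariant-factor lists agree; the partition into similarity classes is {M1, M2, M4, M5}, {M3}.

2 classes: {M1, M2, M4, M5}, {M3}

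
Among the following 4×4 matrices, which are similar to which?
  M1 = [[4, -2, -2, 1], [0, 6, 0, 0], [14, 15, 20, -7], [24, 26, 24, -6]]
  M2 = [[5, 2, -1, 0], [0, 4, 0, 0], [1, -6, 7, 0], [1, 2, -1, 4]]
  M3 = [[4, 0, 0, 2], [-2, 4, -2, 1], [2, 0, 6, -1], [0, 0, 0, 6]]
Characteristic polynomials: χ_{M1} = (x - 6)^4, χ_{M2} = (x - 6)^2(x - 4)^2, χ_{M3} = (x - 6)^2(x - 4)^2.

{M1}: invariant factors (x - 6)^2, (x - 6)^2.

{M2, M3}: invariant factors x - 4, (x - 6)^2(x - 4).

Matrices are similar if and only if their invariant-factor lists agree; the partition into similarity classes is {M1}, {M2, M3}.

2 classes: {M1}, {M2, M3}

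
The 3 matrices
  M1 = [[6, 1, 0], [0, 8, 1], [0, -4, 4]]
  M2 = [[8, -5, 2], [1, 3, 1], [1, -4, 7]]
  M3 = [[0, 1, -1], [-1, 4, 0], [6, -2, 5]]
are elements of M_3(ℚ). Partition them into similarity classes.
Characteristic polynomials: χ_{M1} = (x - 6)^3, χ_{M2} = (x - 6)^3, χ_{M3} = (x - 3)^3.

{M1, M2}: invariant factors (x - 6)^3.

{M3}: invariant factors (x - 3)^3.

Matrices are similar if and only if their invariant-factor lists agree; the partition into similarity classes is {M1, M2}, {M3}.

2 classes: {M1, M2}, {M3}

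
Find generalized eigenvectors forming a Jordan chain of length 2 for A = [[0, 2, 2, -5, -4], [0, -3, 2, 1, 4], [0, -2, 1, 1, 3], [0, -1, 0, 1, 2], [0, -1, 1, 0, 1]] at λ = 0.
v_1 = [[-1, 0, 0, 0, 1]]^T, v_2 = [[-4, 4, 3, 2, 1]]^T

We seek v_1 ∈ ker(A^2) \ ker(A), then set v_{i+1} = A v_i.

One such chain is v_1 = [[-1, 0, 0, 0, 1]]^T, v_2 = [[-4, 4, 3, 2, 1]]^T. Check: A v_2 = [[0, 0, 0, 0, 0]]^T = 0.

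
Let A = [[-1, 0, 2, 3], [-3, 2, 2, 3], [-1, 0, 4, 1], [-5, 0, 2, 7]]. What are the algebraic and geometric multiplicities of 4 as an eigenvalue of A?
algebraic multiplicity 2, geometric multiplicity 1

The characteristic polynomial is (x - 4)^2(x - 2)^2, so the factor x - 4 appears with exponent 2: the algebraic multiplicity is 2.

rank(A - 4I) = 3, so the eigenspace has dimension 4 - 3 = 1: the geometric multiplicity is 1.

Since 1 < 2, A is not diagonalizable.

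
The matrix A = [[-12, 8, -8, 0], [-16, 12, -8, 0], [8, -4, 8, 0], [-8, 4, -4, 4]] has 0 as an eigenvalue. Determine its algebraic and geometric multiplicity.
The characteristic polynomial is x(x - 4)^3, so the factor x appears with exponent 1: the algebraic multiplicity is 1.

rank(A) = 3, so the eigenspace has dimension 4 - 3 = 1: the geometric multiplicity is 1.

algebraic multiplicity 1, geometric multiplicity 1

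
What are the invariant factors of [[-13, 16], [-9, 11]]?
(x + 1)^2

The Jordan structure of A has elementary divisors (x + 1)^2. Arranging the block sizes at each eigenvalue in decreasing order and taking row products gives the invariant factors.

Invariant factors (smallest first, each dividing the next): (x + 1)^2.

Check: the last factor (x + 1)^2 is the minimal polynomial, and the product (x + 1)^2 is the characteristic polynomial.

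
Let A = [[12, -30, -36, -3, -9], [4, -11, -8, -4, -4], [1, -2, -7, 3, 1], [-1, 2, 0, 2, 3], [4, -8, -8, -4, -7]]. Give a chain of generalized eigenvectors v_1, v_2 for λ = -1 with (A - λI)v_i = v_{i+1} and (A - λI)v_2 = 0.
v_1 = [[3, -2, 3, 4, -2]]^T, v_2 = [[-3, 0, -1, -1, 0]]^T

We seek v_1 ∈ ker((A + I)^2) \ ker(A + I), then set v_{i+1} = (A + I) v_i.

One such chain is v_1 = [[3, -2, 3, 4, -2]]^T, v_2 = [[-3, 0, -1, -1, 0]]^T. Check: (A + I) v_2 = [[0, 0, 0, 0, 0]]^T = 0.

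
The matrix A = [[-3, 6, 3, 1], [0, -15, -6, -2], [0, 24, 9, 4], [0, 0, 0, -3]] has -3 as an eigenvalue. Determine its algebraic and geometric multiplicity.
algebraic multiplicity 4, geometric multiplicity 3

The characteristic polynomial is (x + 3)^4, so the factor x + 3 appears with exponent 4: the algebraic multiplicity is 4.

rank(A + 3I) = 1, so the eigenspace has dimension 4 - 1 = 3: the geometric multiplicity is 3.

Since 3 < 4, A is not diagonalizable.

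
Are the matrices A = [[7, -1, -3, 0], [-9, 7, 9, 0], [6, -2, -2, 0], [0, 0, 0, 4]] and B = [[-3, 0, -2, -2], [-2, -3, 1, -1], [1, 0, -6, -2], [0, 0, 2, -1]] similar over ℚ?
trace(A) = 16 but trace(B) = -13. The trace is a similarity invariant, so A and B are not similar.

No.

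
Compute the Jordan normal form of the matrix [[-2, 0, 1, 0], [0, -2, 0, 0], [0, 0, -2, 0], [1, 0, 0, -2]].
J = [[-2, 1, 0, 0], [0, -2, 1, 0], [0, 0, -2, 0], [0, 0, 0, -2]]

The characteristic polynomial is det(xI - A) = (x + 2)^4, so the eigenvalues are -2 (algebraic multiplicity 4).

For λ = -2: rank(A + 2I) = 2, rank((A + 2I)^2) = 1, rank((A + 2I)^3) = 0. The eigenspace has dimension 4 - 2 = 2, so there are 2 Jordan blocks; the rank sequence gives block sizes [3, 1].

Assembling the blocks gives the Jordan form J above.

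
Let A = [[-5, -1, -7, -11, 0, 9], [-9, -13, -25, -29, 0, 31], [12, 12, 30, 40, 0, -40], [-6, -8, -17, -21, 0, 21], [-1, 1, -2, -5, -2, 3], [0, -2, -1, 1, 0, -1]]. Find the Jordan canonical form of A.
The characteristic polynomial is det(xI - A) = (x + 2)^6, so the eigenvalues are -2 (algebraic multiplicity 6).

For λ = -2: rank(A + 2I) = 3, rank((A + 2I)^2) = 0. The eigenspace has dimension 6 - 3 = 3, so there are 3 Jordan blocks; the rank sequence gives block sizes [2, 2, 2].

Assembling the blocks gives the Jordan form J above.

J = [[-2, 1, 0, 0, 0, 0], [0, -2, 0, 0, 0, 0], [0, 0, -2, 1, 0, 0], [0, 0, 0, -2, 0, 0], [0, 0, 0, 0, -2, 1], [0, 0, 0, 0, 0, -2]]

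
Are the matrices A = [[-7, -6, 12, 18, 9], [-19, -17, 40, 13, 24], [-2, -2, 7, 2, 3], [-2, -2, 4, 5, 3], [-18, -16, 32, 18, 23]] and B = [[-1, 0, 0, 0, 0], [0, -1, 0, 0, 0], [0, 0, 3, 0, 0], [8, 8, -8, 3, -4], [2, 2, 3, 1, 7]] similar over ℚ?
No.

Both have characteristic polynomial (x - 5)^2(x - 3)(x + 1)^2, but the minimal polynomial of A is (x - 5)^2(x - 3)(x + 1)^2 while the minimal polynomial of B is (x - 5)^2(x - 3)(x + 1). The minimal polynomial is a similarity invariant, so A and B are not similar.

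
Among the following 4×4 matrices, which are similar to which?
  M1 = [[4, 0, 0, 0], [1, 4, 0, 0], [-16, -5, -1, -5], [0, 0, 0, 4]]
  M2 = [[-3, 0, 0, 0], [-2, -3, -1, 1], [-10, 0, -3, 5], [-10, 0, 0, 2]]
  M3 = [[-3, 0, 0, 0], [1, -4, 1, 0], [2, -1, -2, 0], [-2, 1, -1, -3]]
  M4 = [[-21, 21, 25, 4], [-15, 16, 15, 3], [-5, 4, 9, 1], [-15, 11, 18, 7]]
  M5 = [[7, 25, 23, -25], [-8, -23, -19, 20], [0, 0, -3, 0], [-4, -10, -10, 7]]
Characteristic polynomials: χ_{M1} = (x - 4)^3(x + 1), χ_{M2} = (x - 2)(x + 3)^3, χ_{M3} = (x + 3)^4, χ_{M4} = (x - 4)^3(x + 1), χ_{M5} = (x + 3)^4.

{M1}: invariant factors x - 4, (x - 4)^2(x + 1).

{M2}: invariant factors x + 3, (x - 2)(x + 3)^2.

{M3, M5}: invariant factors x + 3, (x + 3)^3.

{M4}: invariant factors (x - 4)^3(x + 1).

Matrices are similar if and only if their invariant-factor lists agree; the partition into similarity classes is {M1}, {M2}, {M3, M5}, {M4}.

4 classes: {M1}, {M2}, {M3, M5}, {M4}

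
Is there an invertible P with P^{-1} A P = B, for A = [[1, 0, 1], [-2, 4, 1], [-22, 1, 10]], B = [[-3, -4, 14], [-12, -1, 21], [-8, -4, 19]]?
Both have characteristic polynomial (x - 5)^3, but the minimal polynomial of A is (x - 5)^3 while the minimal polynomial of B is (x - 5)^2. The minimal polynomial is a similarity invariant, so A and B are not similar.

No.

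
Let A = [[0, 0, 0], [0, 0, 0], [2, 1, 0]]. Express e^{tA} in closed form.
A has Jordan form J = [[0, 1, 0], [0, 0, 0], [0, 0, 0]] with A = PJP^{-1}, so e^{tA} = P e^{tJ} P^{-1}.

For a Jordan block J_k(λ), e^{tJ_k(λ)} = e^{λt} · (I + tN + t^2 N^2/2! + ... + t^{k-1} N^{k-1}/(k-1)!) where N is the nilpotent superdiagonal part.

Assembling the blocks and conjugating back gives the entries of e^{tA} as shown above.

e^{tA} = [[1, 0, 0], [0, 1, 0], [2*t, t, 1]]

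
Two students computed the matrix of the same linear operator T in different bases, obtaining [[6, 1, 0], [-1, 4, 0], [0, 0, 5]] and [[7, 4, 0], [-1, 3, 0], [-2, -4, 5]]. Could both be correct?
Yes.

Two matrices over a field are similar if and only if they have the same invariant factors.

Both A and B have characteristic polynomial (x - 5)^3 and minimal polynomial (x - 5)^2. Computing further, both have invariant factors x - 5, (x - 5)^2. Hence A and B are similar.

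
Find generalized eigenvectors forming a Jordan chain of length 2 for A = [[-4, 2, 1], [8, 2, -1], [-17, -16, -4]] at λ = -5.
We seek v_1 ∈ ker((A + 5I)^2) \ ker(A + 5I), then set v_{i+1} = (A + 5I) v_i.

One such chain is v_1 = [[0, 0, 1]]^T, v_2 = [[1, -1, 1]]^T. Check: (A + 5I) v_2 = [[0, 0, 0]]^T = 0.

v_1 = [[0, 0, 1]]^T, v_2 = [[1, -1, 1]]^T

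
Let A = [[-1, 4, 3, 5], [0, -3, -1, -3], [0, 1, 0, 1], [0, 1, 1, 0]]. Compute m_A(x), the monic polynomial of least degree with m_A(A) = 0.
The characteristic polynomial factors as (x + 1)^4. The minimal polynomial is ∏(x - λ)^{k_λ} where k_λ is the size of the largest Jordan block at λ.

For λ = -1: rank(A + I) = 2, and the largest Jordan block has size 3 (the smallest k with rank((A + I)^k) = rank((A + I)^(k+1))).

So m_A(x) = (x + 1)^3.

m_A(x) = (x + 1)^3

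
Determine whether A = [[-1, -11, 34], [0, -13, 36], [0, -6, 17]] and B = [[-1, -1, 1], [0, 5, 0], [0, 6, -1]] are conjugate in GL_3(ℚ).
Yes.

Two matrices over a field are similar if and only if they have the same invariant factors.

Both A and B have characteristic polynomial (x - 5)(x + 1)^2 and minimal polynomial (x - 5)(x + 1)^2. Computing further, both have invariant factors (x - 5)(x + 1)^2. Hence A and B are similar.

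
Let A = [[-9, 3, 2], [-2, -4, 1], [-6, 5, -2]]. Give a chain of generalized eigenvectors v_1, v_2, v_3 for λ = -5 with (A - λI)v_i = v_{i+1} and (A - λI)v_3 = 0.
We seek v_1 ∈ ker((A + 5I)^3) \ ker((A + 5I)^2), then set v_{i+1} = (A + 5I) v_i.

One such chain is v_1 = [[-2, -1, -2]]^T, v_2 = [[1, 1, 1]]^T, v_3 = [[1, 0, 2]]^T. Check: (A + 5I) v_3 = [[0, 0, 0]]^T = 0.

v_1 = [[-2, -1, -2]]^T, v_2 = [[1, 1, 1]]^T, v_3 = [[1, 0, 2]]^T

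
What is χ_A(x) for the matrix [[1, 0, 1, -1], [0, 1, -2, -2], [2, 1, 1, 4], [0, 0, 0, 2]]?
xI - A = [[x - 1, 0, -1, 1], [0, x - 1, 2, 2], [-2, -1, x - 1, -4], [0, 0, 0, x - 2]].

Expanding det(xI - A) along the first row:
det(xI - A) = + (x - 1)·det([[x - 1, 2, 2], [-1, x - 1, -4], [0, 0, x - 2]]) - (0)·det([[0, 2, 2], [-2, x - 1, -4], [0, 0, x - 2]]) + (-1)·det([[0, x - 1, 2], [-2, -1, -4], [0, 0, x - 2]]) - (1)·det([[0, x - 1, 2], [-2, -1, x - 1], [0, 0, 0]]).

Evaluating gives χ_A(x) = x^4 - 5x^3 + 9x^2 - 7x + 2 = (x - 2)(x - 1)^3.

χ_A(x) = (x - 2)(x - 1)^3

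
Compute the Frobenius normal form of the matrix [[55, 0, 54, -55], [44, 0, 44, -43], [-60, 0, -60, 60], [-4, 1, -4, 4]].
R = [[0, 0, 0, -60], [1, 0, 0, 5], [0, 1, 0, 17], [0, 0, 1, -1]]

The invariant factors of A (the non-unit diagonal entries of the Smith normal form of xI - A over ℚ[x]) are (x - 3)(x + 4)(x^2 - 5), each dividing the next. The characteristic polynomial is their product, (x - 3)(x + 4)(x^2 - 5).

The rational canonical form is the block-diagonal matrix of companion matrices C(f_i):
R = [[0, 0, 0, -60], [1, 0, 0, 5], [0, 1, 0, 17], [0, 0, 1, -1]].

Note the characteristic polynomial does not split into linear factors over ℚ, so A has no Jordan form over ℚ; the rational canonical form exists over any field.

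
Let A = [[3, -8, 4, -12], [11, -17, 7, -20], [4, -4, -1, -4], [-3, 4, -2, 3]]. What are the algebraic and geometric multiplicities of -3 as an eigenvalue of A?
The characteristic polynomial is (x + 3)^4, so the factor x + 3 appears with exponent 4: the algebraic multiplicity is 4.

rank(A + 3I) = 2, so the eigenspace has dimension 4 - 2 = 2: the geometric multiplicity is 2.

Since 2 < 4, A is not diagonalizable.

algebraic multiplicity 4, geometric multiplicity 2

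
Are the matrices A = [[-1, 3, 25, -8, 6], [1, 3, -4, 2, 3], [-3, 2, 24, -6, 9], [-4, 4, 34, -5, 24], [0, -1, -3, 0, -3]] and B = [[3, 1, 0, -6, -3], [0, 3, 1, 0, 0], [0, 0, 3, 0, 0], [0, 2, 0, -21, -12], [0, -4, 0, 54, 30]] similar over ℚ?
Yes.

Two matrices over a field are similar if and only if they have the same invariant factors.

Both A and B have characteristic polynomial (x - 6)(x - 3)^4 and minimal polynomial (x - 6)(x - 3)^3. Computing further, both have invariant factors x - 3, (x - 6)(x - 3)^3. Hence A and B are similar.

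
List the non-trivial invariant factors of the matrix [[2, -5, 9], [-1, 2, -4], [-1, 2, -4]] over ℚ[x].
x^3

The Jordan structure of A has elementary divisors x^3. Arranging the block sizes at each eigenvalue in decreasing order and taking row products gives the invariant factors.

Invariant factors (smallest first, each dividing the next): x^3.

Check: the last factor x^3 is the minimal polynomial, and the product x^3 is the characteristic polynomial.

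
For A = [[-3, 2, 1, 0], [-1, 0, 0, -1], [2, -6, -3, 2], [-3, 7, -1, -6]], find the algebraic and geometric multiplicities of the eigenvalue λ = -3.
The characteristic polynomial is (x + 3)^4, so the factor x + 3 appears with exponent 4: the algebraic multiplicity is 4.

rank(A + 3I) = 2, so the eigenspace has dimension 4 - 2 = 2: the geometric multiplicity is 2.

Since 2 < 4, A is not diagonalizable.

algebraic multiplicity 4, geometric multiplicity 2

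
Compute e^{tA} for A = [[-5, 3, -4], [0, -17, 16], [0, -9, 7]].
e^{tA} = [[e^{-5*t}, 3*t*e^{-5*t}, -4*t*e^{-5*t}], [0, (1 - 12*t)*e^{-5*t}, 16*t*e^{-5*t}], [0, -9*t*e^{-5*t}, (12*t + 1)*e^{-5*t}]]

A has Jordan form J = [[-5, 1, 0], [0, -5, 0], [0, 0, -5]] with A = PJP^{-1}, so e^{tA} = P e^{tJ} P^{-1}.

For a Jordan block J_k(λ), e^{tJ_k(λ)} = e^{λt} · (I + tN + t^2 N^2/2! + ... + t^{k-1} N^{k-1}/(k-1)!) where N is the nilpotent superdiagonal part.

Assembling the blocks and conjugating back gives the entries of e^{tA} as shown above.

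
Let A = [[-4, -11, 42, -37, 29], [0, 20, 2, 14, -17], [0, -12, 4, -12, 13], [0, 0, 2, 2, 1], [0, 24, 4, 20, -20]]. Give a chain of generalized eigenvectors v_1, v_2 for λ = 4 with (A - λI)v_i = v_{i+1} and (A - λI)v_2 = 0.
v_1 = [[2, 1, 0, 0, 1]]^T, v_2 = [[2, -1, 1, 1, 0]]^T

We seek v_1 ∈ ker((A - 4I)^2) \ ker(A - 4I), then set v_{i+1} = (A - 4I) v_i.

One such chain is v_1 = [[2, 1, 0, 0, 1]]^T, v_2 = [[2, -1, 1, 1, 0]]^T. Check: (A - 4I) v_2 = [[0, 0, 0, 0, 0]]^T = 0.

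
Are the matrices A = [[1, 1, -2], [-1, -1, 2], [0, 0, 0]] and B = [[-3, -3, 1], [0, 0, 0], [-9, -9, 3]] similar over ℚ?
Two matrices over a field are similar if and only if they have the same invariant factors.

Both A and B have characteristic polynomial x^3 and minimal polynomial x^2. Computing further, both have invariant factors x, x^2. Hence A and B are similar.

Yes.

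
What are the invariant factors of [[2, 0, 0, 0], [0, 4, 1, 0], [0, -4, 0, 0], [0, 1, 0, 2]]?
x - 2, (x - 2)^3

The Jordan structure of A has elementary divisors (x - 2)^3, (x - 2). Arranging the block sizes at each eigenvalue in decreasing order and taking row products gives the invariant factors.

Invariant factors (smallest first, each dividing the next): x - 2, (x - 2)^3.

Check: the last factor (x - 2)^3 is the minimal polynomial, and the product (x - 2)^4 is the characteristic polynomial.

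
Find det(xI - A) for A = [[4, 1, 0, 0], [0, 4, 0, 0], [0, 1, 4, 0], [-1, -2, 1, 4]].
χ_A(x) = (x - 4)^4

xI - A = [[x - 4, -1, 0, 0], [0, x - 4, 0, 0], [0, -1, x - 4, 0], [1, 2, -1, x - 4]].

Expanding det(xI - A) along the first row:
det(xI - A) = + (x - 4)·det([[x - 4, 0, 0], [-1, x - 4, 0], [2, -1, x - 4]]) - (-1)·det([[0, 0, 0], [0, x - 4, 0], [1, -1, x - 4]]) + (0)·det([[0, x - 4, 0], [0, -1, 0], [1, 2, x - 4]]) - (0)·det([[0, x - 4, 0], [0, -1, x - 4], [1, 2, -1]]).

Evaluating gives χ_A(x) = x^4 - 16x^3 + 96x^2 - 256x + 256 = (x - 4)^4.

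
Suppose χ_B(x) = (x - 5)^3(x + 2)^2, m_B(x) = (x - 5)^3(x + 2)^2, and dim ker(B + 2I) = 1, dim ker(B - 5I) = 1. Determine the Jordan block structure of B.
λ = -2: algebraic multiplicity 2 (exponent in χ_B), largest block size 2 (exponent in m_B), 1 block (geometric multiplicity). This forces block sizes [2].
λ = 5: algebraic multiplicity 3 (exponent in χ_B), largest block size 3 (exponent in m_B), 1 block (geometric multiplicity). This forces block sizes [3].

Jordan blocks: (-2, 2), (5, 3)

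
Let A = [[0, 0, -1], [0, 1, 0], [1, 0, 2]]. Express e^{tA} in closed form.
e^{tA} = [[(1 - t)*e^{t}, 0, -t*e^{t}], [0, e^{t}, 0], [t*e^{t}, 0, (t + 1)*e^{t}]]

A has Jordan form J = [[1, 1, 0], [0, 1, 0], [0, 0, 1]] with A = PJP^{-1}, so e^{tA} = P e^{tJ} P^{-1}.

For a Jordan block J_k(λ), e^{tJ_k(λ)} = e^{λt} · (I + tN + t^2 N^2/2! + ... + t^{k-1} N^{k-1}/(k-1)!) where N is the nilpotent superdiagonal part.

Assembling the blocks and conjugating back gives the entries of e^{tA} as shown above.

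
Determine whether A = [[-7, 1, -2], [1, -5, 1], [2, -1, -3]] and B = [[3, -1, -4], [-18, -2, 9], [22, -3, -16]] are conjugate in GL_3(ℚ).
Yes.

Two matrices over a field are similar if and only if they have the same invariant factors.

Both A and B have characteristic polynomial (x + 5)^3 and minimal polynomial (x + 5)^3. Computing further, both have invariant factors (x + 5)^3. Hence A and B are similar.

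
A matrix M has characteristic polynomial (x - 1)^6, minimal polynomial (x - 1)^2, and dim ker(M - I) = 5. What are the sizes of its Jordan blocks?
λ = 1: algebraic multiplicity 6 (exponent in χ_M), largest block size 2 (exponent in m_M), 5 blocks (geometric multiplicity). These force block sizes [2, 1, 1, 1, 1].

Jordan blocks: (1, 2), (1, 1), (1, 1), (1, 1), (1, 1)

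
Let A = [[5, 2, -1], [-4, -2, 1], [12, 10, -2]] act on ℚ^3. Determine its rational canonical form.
The invariant factors of A (the non-unit diagonal entries of the Smith normal form of xI - A over ℚ[x]) are (x - 1)(x^2 - 6), each dividing the next. The characteristic polynomial is their product, (x - 1)(x^2 - 6).

The rational canonical form is the block-diagonal matrix of companion matrices C(f_i):
R = [[0, 0, -6], [1, 0, 6], [0, 1, 1]].

Note the characteristic polynomial does not split into linear factors over ℚ, so A has no Jordan form over ℚ; the rational canonical form exists over any field.

R = [[0, 0, -6], [1, 0, 6], [0, 1, 1]]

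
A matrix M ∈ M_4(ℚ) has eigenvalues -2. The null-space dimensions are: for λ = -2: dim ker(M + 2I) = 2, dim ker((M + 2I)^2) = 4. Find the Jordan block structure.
λ = -2: successive nullity increments [2, 2] count blocks of size ≥ k; block sizes are [2, 2].

Jordan blocks: (-2, 2), (-2, 2)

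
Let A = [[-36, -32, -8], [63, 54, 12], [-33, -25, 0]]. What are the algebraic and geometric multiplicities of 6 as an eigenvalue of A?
The characteristic polynomial is (x - 6)^3, so the factor x - 6 appears with exponent 3: the algebraic multiplicity is 3.

rank(A - 6I) = 2, so the eigenspace has dimension 3 - 2 = 1: the geometric multiplicity is 1.

Since 1 < 3, A is not diagonalizable.

algebraic multiplicity 3, geometric multiplicity 1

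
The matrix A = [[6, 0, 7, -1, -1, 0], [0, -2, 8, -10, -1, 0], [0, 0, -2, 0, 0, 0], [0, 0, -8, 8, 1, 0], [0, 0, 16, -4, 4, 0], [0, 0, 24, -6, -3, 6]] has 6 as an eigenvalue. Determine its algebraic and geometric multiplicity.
The characteristic polynomial is (x - 6)^4(x + 2)^2, so the factor x - 6 appears with exponent 4: the algebraic multiplicity is 4.

rank(A - 6I) = 4, so the eigenspace has dimension 6 - 4 = 2: the geometric multiplicity is 2.

Since 2 < 4, A is not diagonalizable.

algebraic multiplicity 4, geometric multiplicity 2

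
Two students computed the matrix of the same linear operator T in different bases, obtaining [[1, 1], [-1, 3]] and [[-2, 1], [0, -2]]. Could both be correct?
No.

trace(A) = 4 but trace(B) = -4. The trace is a similarity invariant, so A and B are not similar.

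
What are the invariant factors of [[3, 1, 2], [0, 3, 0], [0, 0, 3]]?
The Jordan structure of A has elementary divisors (x - 3)^2, (x - 3). Arranging the block sizes at each eigenvalue in decreasing order and taking row products gives the invariant factors.

Invariant factors (smallest first, each dividing the next): x - 3, (x - 3)^2.

Check: the last factor (x - 3)^2 is the minimal polynomial, and the product (x - 3)^3 is the characteristic polynomial.

x - 3, (x - 3)^2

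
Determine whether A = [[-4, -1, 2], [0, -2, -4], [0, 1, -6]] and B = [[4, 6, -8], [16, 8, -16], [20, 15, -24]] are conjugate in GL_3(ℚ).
Two matrices over a field are similar if and only if they have the same invariant factors.

Both A and B have characteristic polynomial (x + 4)^3 and minimal polynomial (x + 4)^2. Computing further, both have invariant factors x + 4, (x + 4)^2. Hence A and B are similar.

Yes.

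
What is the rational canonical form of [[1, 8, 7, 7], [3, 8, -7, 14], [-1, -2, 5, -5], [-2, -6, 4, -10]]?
R = [[0, 2, 0, 0], [1, 2, 0, 0], [0, 0, 0, 2], [0, 0, 1, 2]]

The invariant factors of A (the non-unit diagonal entries of the Smith normal form of xI - A over ℚ[x]) are x^2 - 2x - 2, x^2 - 2x - 2, each dividing the next. The characteristic polynomial is their product, (x^2 - 2x - 2)^2.

The rational canonical form is the block-diagonal matrix of companion matrices C(f_i):
R = [[0, 2, 0, 0], [1, 2, 0, 0], [0, 0, 0, 2], [0, 0, 1, 2]].

Note the characteristic polynomial does not split into linear factors over ℚ, so A has no Jordan form over ℚ; the rational canonical form exists over any field.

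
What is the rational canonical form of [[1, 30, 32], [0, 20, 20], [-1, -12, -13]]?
The invariant factors of A (the non-unit diagonal entries of the Smith normal form of xI - A over ℚ[x]) are (x - 5)(x^2 - 3x + 4), each dividing the next. The characteristic polynomial is their product, (x - 5)(x^2 - 3x + 4).

The rational canonical form is the block-diagonal matrix of companion matrices C(f_i):
R = [[0, 0, 20], [1, 0, -19], [0, 1, 8]].

Note the characteristic polynomial does not split into linear factors over ℚ, so A has no Jordan form over ℚ; the rational canonical form exists over any field.

R = [[0, 0, 20], [1, 0, -19], [0, 1, 8]]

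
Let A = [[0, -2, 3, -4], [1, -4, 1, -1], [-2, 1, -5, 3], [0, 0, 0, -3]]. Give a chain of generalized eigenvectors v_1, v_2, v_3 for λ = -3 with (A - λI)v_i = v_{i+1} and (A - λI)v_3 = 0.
We seek v_1 ∈ ker((A + 3I)^3) \ ker((A + 3I)^2), then set v_{i+1} = (A + 3I) v_i.

One such chain is v_1 = [[0, -1, 0, 0]]^T, v_2 = [[2, 1, -1, 0]]^T, v_3 = [[1, 0, -1, 0]]^T. Check: (A + 3I) v_3 = [[0, 0, 0, 0]]^T = 0.

v_1 = [[0, -1, 0, 0]]^T, v_2 = [[2, 1, -1, 0]]^T, v_3 = [[1, 0, -1, 0]]^T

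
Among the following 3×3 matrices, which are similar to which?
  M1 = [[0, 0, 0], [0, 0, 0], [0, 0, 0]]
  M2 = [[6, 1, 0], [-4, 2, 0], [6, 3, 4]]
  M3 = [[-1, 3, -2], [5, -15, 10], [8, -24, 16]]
Characteristic polynomials: χ_{M1} = x^3, χ_{M2} = (x - 4)^3, χ_{M3} = x^3.

{M1}: invariant factors x, x, x.

{M2}: invariant factors x - 4, (x - 4)^2.

{M3}: invariant factors x, x^2.

Matrices are similar if and only if their invariant-factor lists agree; the partition into similarity classes is {M1}, {M2}, {M3}.

3 classes: {M1}, {M2}, {M3}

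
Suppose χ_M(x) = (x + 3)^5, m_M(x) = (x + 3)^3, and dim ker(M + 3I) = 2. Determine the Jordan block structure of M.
Jordan blocks: (-3, 3), (-3, 2)

λ = -3: algebraic multiplicity 5 (exponent in χ_M), largest block size 3 (exponent in m_M), 2 blocks (geometric multiplicity). These force block sizes [3, 2].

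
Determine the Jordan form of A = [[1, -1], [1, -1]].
J = [[0, 1], [0, 0]]

The characteristic polynomial is det(xI - A) = x^2, so the eigenvalues are 0 (algebraic multiplicity 2).

For λ = 0: rank(A) = 1, rank(A^2) = 0. The eigenspace has dimension 2 - 1 = 1, so there is 1 Jordan block; the rank sequence gives block sizes [2].

Assembling the blocks gives the Jordan form J above.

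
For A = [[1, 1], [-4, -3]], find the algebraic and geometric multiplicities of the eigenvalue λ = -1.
algebraic multiplicity 2, geometric multiplicity 1

The characteristic polynomial is (x + 1)^2, so the factor x + 1 appears with exponent 2: the algebraic multiplicity is 2.

rank(A + I) = 1, so the eigenspace has dimension 2 - 1 = 1: the geometric multiplicity is 1.

Since 1 < 2, A is not diagonalizable.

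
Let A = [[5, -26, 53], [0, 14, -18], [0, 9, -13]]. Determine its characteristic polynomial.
xI - A = [[x - 5, 26, -53], [0, x - 14, 18], [0, -9, x + 13]].

Expanding det(xI - A) along the first row:
det(xI - A) = + (x - 5)·det([[x - 14, 18], [-9, x + 13]]) - (26)·det([[0, 18], [0, x + 13]]) + (-53)·det([[0, x - 14], [0, -9]]).

Evaluating gives χ_A(x) = x^3 - 6x^2 - 15x + 100 = (x - 5)^2(x + 4).

χ_A(x) = (x - 5)^2(x + 4)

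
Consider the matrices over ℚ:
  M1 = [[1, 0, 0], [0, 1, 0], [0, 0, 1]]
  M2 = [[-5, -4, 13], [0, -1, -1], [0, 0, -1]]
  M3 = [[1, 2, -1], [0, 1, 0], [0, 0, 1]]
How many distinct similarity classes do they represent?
Characteristic polynomials: χ_{M1} = (x - 1)^3, χ_{M2} = (x + 1)^2(x + 5), χ_{M3} = (x - 1)^3.

{M1}: invariant factors x - 1, x - 1, x - 1.

{M2}: invariant factors (x + 1)^2(x + 5).

{M3}: invariant factors x - 1, (x - 1)^2.

Matrices are similar if and only if their invariant-factor lists agree; the partition into similarity classes is {M1}, {M2}, {M3}.

3 classes: {M1}, {M2}, {M3}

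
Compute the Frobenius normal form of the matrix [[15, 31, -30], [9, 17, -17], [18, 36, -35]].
The invariant factors of A (the non-unit diagonal entries of the Smith normal form of xI - A over ℚ[x]) are (x + 1)(x^2 + 2x + 6), each dividing the next. The characteristic polynomial is their product, (x + 1)(x^2 + 2x + 6).

The rational canonical form is the block-diagonal matrix of companion matrices C(f_i):
R = [[0, 0, -6], [1, 0, -8], [0, 1, -3]].

Note the characteristic polynomial does not split into linear factors over ℚ, so A has no Jordan form over ℚ; the rational canonical form exists over any field.

R = [[0, 0, -6], [1, 0, -8], [0, 1, -3]]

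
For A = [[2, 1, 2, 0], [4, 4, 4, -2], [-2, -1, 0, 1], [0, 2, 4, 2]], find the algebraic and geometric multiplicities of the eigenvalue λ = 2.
algebraic multiplicity 4, geometric multiplicity 2

The characteristic polynomial is (x - 2)^4, so the factor x - 2 appears with exponent 4: the algebraic multiplicity is 4.

rank(A - 2I) = 2, so the eigenspace has dimension 4 - 2 = 2: the geometric multiplicity is 2.

Since 2 < 4, A is not diagonalizable.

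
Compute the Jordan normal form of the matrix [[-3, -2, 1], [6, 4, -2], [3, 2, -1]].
The characteristic polynomial is det(xI - A) = x^3, so the eigenvalues are 0 (algebraic multiplicity 3).

For λ = 0: rank(A) = 1, rank(A^2) = 0. The eigenspace has dimension 3 - 1 = 2, so there are 2 Jordan blocks; the rank sequence gives block sizes [2, 1].

Assembling the blocks gives the Jordan form J above.

J = [[0, 1, 0], [0, 0, 0], [0, 0, 0]]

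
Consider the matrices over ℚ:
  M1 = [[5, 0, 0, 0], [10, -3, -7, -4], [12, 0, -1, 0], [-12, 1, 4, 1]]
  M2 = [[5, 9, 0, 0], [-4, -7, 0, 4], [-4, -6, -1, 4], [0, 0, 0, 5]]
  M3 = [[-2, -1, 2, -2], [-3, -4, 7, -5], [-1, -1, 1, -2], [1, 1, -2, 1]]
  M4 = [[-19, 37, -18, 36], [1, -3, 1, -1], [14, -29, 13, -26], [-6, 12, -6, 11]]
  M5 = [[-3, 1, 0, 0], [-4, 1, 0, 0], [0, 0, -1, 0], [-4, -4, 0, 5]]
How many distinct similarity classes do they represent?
3 classes: {M1, M4}, {M2, M5}, {M3}

Characteristic polynomials: χ_{M1} = (x - 5)(x + 1)^3, χ_{M2} = (x - 5)(x + 1)^3, χ_{M3} = (x + 1)^4, χ_{M4} = (x - 5)(x + 1)^3, χ_{M5} = (x - 5)(x + 1)^3.

{M1, M4}: invariant factors (x - 5)(x + 1)^3.

{M2, M5}: invariant factors x + 1, (x - 5)(x + 1)^2.

{M3}: invariant factors x + 1, (x + 1)^3.

Matrices are similar if and only if their invariant-factor lists agree; the partition into similarity classes is {M1, M4}, {M2, M5}, {M3}.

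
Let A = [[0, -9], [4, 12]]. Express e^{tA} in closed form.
A has Jordan form J = [[6, 1], [0, 6]] with A = PJP^{-1}, so e^{tA} = P e^{tJ} P^{-1}.

For a Jordan block J_k(λ), e^{tJ_k(λ)} = e^{λt} · (I + tN + t^2 N^2/2! + ... + t^{k-1} N^{k-1}/(k-1)!) where N is the nilpotent superdiagonal part.

Assembling the blocks and conjugating back gives the entries of e^{tA} as shown above.

e^{tA} = [[(1 - 6*t)*e^{6*t}, -9*t*e^{6*t}], [4*t*e^{6*t}, (6*t + 1)*e^{6*t}]]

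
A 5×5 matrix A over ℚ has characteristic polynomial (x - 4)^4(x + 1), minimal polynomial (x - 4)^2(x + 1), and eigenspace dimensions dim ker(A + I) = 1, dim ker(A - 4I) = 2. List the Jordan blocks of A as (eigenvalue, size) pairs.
Jordan blocks: (-1, 1), (4, 2), (4, 2)

λ = -1: algebraic multiplicity 1 (exponent in χ_A), largest block size 1 (exponent in m_A), 1 block (geometric multiplicity). This forces block sizes [1].
λ = 4: algebraic multiplicity 4 (exponent in χ_A), largest block size 2 (exponent in m_A), 2 blocks (geometric multiplicity). These force block sizes [2, 2].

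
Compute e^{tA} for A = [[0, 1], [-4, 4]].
e^{tA} = [[(1 - 2*t)*e^{2*t}, t*e^{2*t}], [-4*t*e^{2*t}, (2*t + 1)*e^{2*t}]]

A has Jordan form J = [[2, 1], [0, 2]] with A = PJP^{-1}, so e^{tA} = P e^{tJ} P^{-1}.

For a Jordan block J_k(λ), e^{tJ_k(λ)} = e^{λt} · (I + tN + t^2 N^2/2! + ... + t^{k-1} N^{k-1}/(k-1)!) where N is the nilpotent superdiagonal part.

Assembling the blocks and conjugating back gives the entries of e^{tA} as shown above.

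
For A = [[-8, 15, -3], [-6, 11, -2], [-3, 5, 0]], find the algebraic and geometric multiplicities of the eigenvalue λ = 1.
algebraic multiplicity 3, geometric multiplicity 2

The characteristic polynomial is (x - 1)^3, so the factor x - 1 appears with exponent 3: the algebraic multiplicity is 3.

rank(A - I) = 1, so the eigenspace has dimension 3 - 1 = 2: the geometric multiplicity is 2.

Since 2 < 3, A is not diagonalizable.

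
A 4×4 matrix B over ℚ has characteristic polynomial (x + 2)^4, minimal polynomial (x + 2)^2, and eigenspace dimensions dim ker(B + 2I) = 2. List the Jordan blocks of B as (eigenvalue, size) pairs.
Jordan blocks: (-2, 2), (-2, 2)

λ = -2: algebraic multiplicity 4 (exponent in χ_B), largest block size 2 (exponent in m_B), 2 blocks (geometric multiplicity). These force block sizes [2, 2].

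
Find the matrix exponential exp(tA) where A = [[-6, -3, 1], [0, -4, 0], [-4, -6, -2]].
A has Jordan form J = [[-4, 1, 0], [0, -4, 0], [0, 0, -4]] with A = PJP^{-1}, so e^{tA} = P e^{tJ} P^{-1}.

For a Jordan block J_k(λ), e^{tJ_k(λ)} = e^{λt} · (I + tN + t^2 N^2/2! + ... + t^{k-1} N^{k-1}/(k-1)!) where N is the nilpotent superdiagonal part.

Assembling the blocks and conjugating back gives the entries of e^{tA} as shown above.

e^{tA} = [[(1 - 2*t)*e^{-4*t}, -3*t*e^{-4*t}, t*e^{-4*t}], [0, e^{-4*t}, 0], [-4*t*e^{-4*t}, -6*t*e^{-4*t}, (2*t + 1)*e^{-4*t}]]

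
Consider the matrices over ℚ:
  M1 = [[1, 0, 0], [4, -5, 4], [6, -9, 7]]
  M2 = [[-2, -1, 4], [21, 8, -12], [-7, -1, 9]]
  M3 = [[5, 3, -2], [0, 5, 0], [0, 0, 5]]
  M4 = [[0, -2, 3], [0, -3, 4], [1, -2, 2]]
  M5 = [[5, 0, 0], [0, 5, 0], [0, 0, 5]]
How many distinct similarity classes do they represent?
Characteristic polynomials: χ_{M1} = (x - 1)^3, χ_{M2} = (x - 5)^3, χ_{M3} = (x - 5)^3, χ_{M4} = (x - 1)(x + 1)^2, χ_{M5} = (x - 5)^3.

{M1}: invariant factors x - 1, (x - 1)^2.

{M2, M3}: invariant factors x - 5, (x - 5)^2.

{M4}: invariant factors (x - 1)(x + 1)^2.

{M5}: invariant factors x - 5, x - 5, x - 5.

Matrices are similar if and only if their invariant-factor lists agree; the partition into similarity classes is {M1}, {M2, M3}, {M4}, {M5}.

4 classes: {M1}, {M2, M3}, {M4}, {M5}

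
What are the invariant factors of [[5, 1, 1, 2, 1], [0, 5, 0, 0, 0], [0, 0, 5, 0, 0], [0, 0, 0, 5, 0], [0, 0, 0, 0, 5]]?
The Jordan structure of A has elementary divisors (x - 5)^2, (x - 5), (x - 5), (x - 5). Arranging the block sizes at each eigenvalue in decreasing order and taking row products gives the invariant factors.

Invariant factors (smallest first, each dividing the next): x - 5, x - 5, x - 5, (x - 5)^2.

Check: the last factor (x - 5)^2 is the minimal polynomial, and the product (x - 5)^5 is the characteristic polynomial.

x - 5, x - 5, x - 5, (x - 5)^2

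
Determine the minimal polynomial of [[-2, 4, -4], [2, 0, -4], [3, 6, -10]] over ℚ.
m_A(x) = (x + 4)^2

The characteristic polynomial factors as (x + 4)^3. The minimal polynomial is ∏(x - λ)^{k_λ} where k_λ is the size of the largest Jordan block at λ.

For λ = -4: rank(A + 4I) = 1, and the largest Jordan block has size 2 (the smallest k with rank((A + 4I)^k) = rank((A + 4I)^(k+1))).

So m_A(x) = (x + 4)^2.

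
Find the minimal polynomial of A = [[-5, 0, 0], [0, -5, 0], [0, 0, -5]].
The characteristic polynomial factors as (x + 5)^3. The minimal polynomial is ∏(x - λ)^{k_λ} where k_λ is the size of the largest Jordan block at λ.

For λ = -5: rank(A + 5I) = 0, and the largest Jordan block has size 1 (the smallest k with rank((A + 5I)^k) = rank((A + 5I)^(k+1))).

So m_A(x) = x + 5.

m_A(x) = x + 5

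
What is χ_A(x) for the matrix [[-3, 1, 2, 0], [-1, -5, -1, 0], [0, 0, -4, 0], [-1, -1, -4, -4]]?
χ_A(x) = (x + 4)^4

xI - A = [[x + 3, -1, -2, 0], [1, x + 5, 1, 0], [0, 0, x + 4, 0], [1, 1, 4, x + 4]].

Expanding det(xI - A) along the first row:
det(xI - A) = + (x + 3)·det([[x + 5, 1, 0], [0, x + 4, 0], [1, 4, x + 4]]) - (-1)·det([[1, 1, 0], [0, x + 4, 0], [1, 4, x + 4]]) + (-2)·det([[1, x + 5, 0], [0, 0, 0], [1, 1, x + 4]]) - (0)·det([[1, x + 5, 1], [0, 0, x + 4], [1, 1, 4]]).

Evaluating gives χ_A(x) = x^4 + 16x^3 + 96x^2 + 256x + 256 = (x + 4)^4.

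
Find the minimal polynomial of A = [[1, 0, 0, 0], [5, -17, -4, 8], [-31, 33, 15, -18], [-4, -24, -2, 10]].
The characteristic polynomial factors as (x - 6)(x - 1)^3. The minimal polynomial is ∏(x - λ)^{k_λ} where k_λ is the size of the largest Jordan block at λ.

For λ = 1: rank(A - I) = 3, and the largest Jordan block has size 3 (the smallest k with rank((A - I)^k) = rank((A - I)^(k+1))).
For λ = 6: rank(A - 6I) = 3, and the largest Jordan block has size 1 (the smallest k with rank((A - 6I)^k) = rank((A - 6I)^(k+1))).

So m_A(x) = (x - 6)(x - 1)^3.

m_A(x) = (x - 6)(x - 1)^3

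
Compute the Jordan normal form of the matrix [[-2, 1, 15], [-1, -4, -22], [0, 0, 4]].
J = [[-3, 1, 0], [0, -3, 0], [0, 0, 4]]

The characteristic polynomial is det(xI - A) = (x - 4)(x + 3)^2, so the eigenvalues are -3 (algebraic multiplicity 2), 4 (algebraic multiplicity 1).

For λ = -3: rank(A + 3I) = 2, rank((A + 3I)^2) = 1. The eigenspace has dimension 3 - 2 = 1, so there is 1 Jordan block; the rank sequence gives block sizes [2].

For λ = 4: algebraic multiplicity 1 gives one 1×1 block.

Assembling the blocks gives the Jordan form J above.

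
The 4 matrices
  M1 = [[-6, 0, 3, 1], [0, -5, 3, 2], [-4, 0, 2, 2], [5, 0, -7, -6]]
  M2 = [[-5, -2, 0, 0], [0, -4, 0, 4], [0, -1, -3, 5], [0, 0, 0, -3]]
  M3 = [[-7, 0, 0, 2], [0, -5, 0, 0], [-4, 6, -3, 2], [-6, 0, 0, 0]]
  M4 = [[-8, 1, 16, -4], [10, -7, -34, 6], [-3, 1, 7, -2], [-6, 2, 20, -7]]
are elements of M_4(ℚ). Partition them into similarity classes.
Characteristic polynomials: χ_{M1} = (x + 3)^2(x + 4)(x + 5), χ_{M2} = (x + 3)^2(x + 4)(x + 5), χ_{M3} = (x + 3)^2(x + 4)(x + 5), χ_{M4} = (x + 3)^2(x + 4)(x + 5).

{M1, M2}: invariant factors (x + 3)^2(x + 4)(x + 5).

{M3, M4}: invariant factors x + 3, (x + 3)(x + 4)(x + 5).

Matrices are similar if and only if their invariant-factor lists agree; the partition into similarity classes is {M1, M2}, {M3, M4}.

2 classes: {M1, M2}, {M3, M4}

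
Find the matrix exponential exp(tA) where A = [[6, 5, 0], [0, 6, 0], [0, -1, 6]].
e^{tA} = [[e^{6*t}, 5*t*e^{6*t}, 0], [0, e^{6*t}, 0], [0, -t*e^{6*t}, e^{6*t}]]

A has Jordan form J = [[6, 1, 0], [0, 6, 0], [0, 0, 6]] with A = PJP^{-1}, so e^{tA} = P e^{tJ} P^{-1}.

For a Jordan block J_k(λ), e^{tJ_k(λ)} = e^{λt} · (I + tN + t^2 N^2/2! + ... + t^{k-1} N^{k-1}/(k-1)!) where N is the nilpotent superdiagonal part.

Assembling the blocks and conjugating back gives the entries of e^{tA} as shown above.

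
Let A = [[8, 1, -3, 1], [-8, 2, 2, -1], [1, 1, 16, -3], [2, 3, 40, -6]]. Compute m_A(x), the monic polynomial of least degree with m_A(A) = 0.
m_A(x) = (x - 5)^2

The characteristic polynomial factors as (x - 5)^4. The minimal polynomial is ∏(x - λ)^{k_λ} where k_λ is the size of the largest Jordan block at λ.

For λ = 5: rank(A - 5I) = 2, and the largest Jordan block has size 2 (the smallest k with rank((A - 5I)^k) = rank((A - 5I)^(k+1))).

So m_A(x) = (x - 5)^2.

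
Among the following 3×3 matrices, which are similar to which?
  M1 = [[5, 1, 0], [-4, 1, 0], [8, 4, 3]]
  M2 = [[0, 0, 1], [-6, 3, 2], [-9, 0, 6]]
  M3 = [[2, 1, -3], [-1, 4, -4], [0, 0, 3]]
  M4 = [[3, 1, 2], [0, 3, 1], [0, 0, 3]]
2 classes: {M1, M2}, {M3, M4}

Characteristic polynomials: χ_{M1} = (x - 3)^3, χ_{M2} = (x - 3)^3, χ_{M3} = (x - 3)^3, χ_{M4} = (x - 3)^3.

{M1, M2}: invariant factors x - 3, (x - 3)^2.

{M3, M4}: invariant factors (x - 3)^3.

Matrices are similar if and only if their invariant-factor lists agree; the partition into similarity classes is {M1, M2}, {M3, M4}.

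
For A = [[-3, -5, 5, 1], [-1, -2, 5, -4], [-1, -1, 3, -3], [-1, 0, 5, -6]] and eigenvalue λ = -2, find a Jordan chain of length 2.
v_1 = [[2, 1, 1, 1]]^T, v_2 = [[-1, -1, -1, -1]]^T

We seek v_1 ∈ ker((A + 2I)^2) \ ker(A + 2I), then set v_{i+1} = (A + 2I) v_i.

One such chain is v_1 = [[2, 1, 1, 1]]^T, v_2 = [[-1, -1, -1, -1]]^T. Check: (A + 2I) v_2 = [[0, 0, 0, 0]]^T = 0.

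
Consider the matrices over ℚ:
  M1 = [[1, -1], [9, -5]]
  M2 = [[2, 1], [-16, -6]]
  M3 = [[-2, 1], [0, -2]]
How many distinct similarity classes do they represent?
1 class: {M1, M2, M3}

Characteristic polynomials: χ_{M1} = (x + 2)^2, χ_{M2} = (x + 2)^2, χ_{M3} = (x + 2)^2.

{M1, M2, M3}: invariant factors (x + 2)^2.

Matrices are similar if and only if their invariant-factor lists agree; the partition into similarity classes is {M1, M2, M3}.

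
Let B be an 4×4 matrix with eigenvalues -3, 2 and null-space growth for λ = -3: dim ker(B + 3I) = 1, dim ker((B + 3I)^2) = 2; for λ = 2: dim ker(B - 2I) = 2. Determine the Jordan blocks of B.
λ = -3: successive nullity increments [1, 1] count blocks of size ≥ k; block sizes are [2].
λ = 2: successive nullity increments [2] count blocks of size ≥ k; block sizes are [1, 1].

Jordan blocks: (-3, 2), (2, 1), (2, 1)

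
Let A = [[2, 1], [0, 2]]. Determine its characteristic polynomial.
χ_A(x) = (x - 2)^2

xI - A = [[x - 2, -1], [0, x - 2]].

Expanding det(xI - A) along the first row:
det(xI - A) = + (x - 2)·det([[x - 2]]) - (-1)·det([[0]]).

Evaluating gives χ_A(x) = x^2 - 4x + 4 = (x - 2)^2.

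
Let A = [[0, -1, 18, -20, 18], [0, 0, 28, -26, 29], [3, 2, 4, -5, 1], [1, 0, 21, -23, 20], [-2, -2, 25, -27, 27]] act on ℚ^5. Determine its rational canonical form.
R = [[0, 0, 0, 0, 15], [1, 0, 0, 0, -68], [0, 1, 0, 0, 33], [0, 0, 1, 0, -19], [0, 0, 0, 1, 8]]

The invariant factors of A (the non-unit diagonal entries of the Smith normal form of xI - A over ℚ[x]) are (x - 5)(x - 3)(x^3 + 4x - 1), each dividing the next. The characteristic polynomial is their product, (x - 5)(x - 3)(x^3 + 4x - 1).

The rational canonical form is the block-diagonal matrix of companion matrices C(f_i):
R = [[0, 0, 0, 0, 15], [1, 0, 0, 0, -68], [0, 1, 0, 0, 33], [0, 0, 1, 0, -19], [0, 0, 0, 1, 8]].

Note the characteristic polynomial does not split into linear factors over ℚ, so A has no Jordan form over ℚ; the rational canonical form exists over any field.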